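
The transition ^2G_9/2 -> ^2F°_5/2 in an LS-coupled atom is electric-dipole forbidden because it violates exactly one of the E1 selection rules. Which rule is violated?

the ΔJ = 0, ±1 rule

Reading off the term symbols: S 1/2→1/2, L 4→3, J 9/2→5/2, parity even→odd.
ΔL = 0, ±1 (not L=0↔0): L: 4 → 3, ΔL = -1 — passes.
Parity must change: even → odd — passes.
ΔS = 0: S: 1/2 → 1/2 — passes.
ΔJ = 0, ±1 (not J=0↔0): J: 9/2 → 5/2, ΔJ = -2 — fails.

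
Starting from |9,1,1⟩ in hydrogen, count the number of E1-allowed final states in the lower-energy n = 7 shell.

E1 requires Δl = ±1, so l_f ∈ {0, 2}; with 0 ≤ l_f ≤ n_f−1 = 6, the allowed l_f values are {0, 2}.
For l_f = 0: m_f ∈ {m_i−1, m_i, m_i+1} ∩ [−0, 0] = {0} → 1 state.
For l_f = 2: m_f ∈ {m_i−1, m_i, m_i+1} ∩ [−2, 2] = {0, 1, 2} → 3 states.
Total: 4.

4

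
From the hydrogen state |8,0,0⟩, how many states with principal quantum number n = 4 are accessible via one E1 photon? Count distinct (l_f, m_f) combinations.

E1 requires Δl = ±1, so l_f ∈ {-1, 1}; with 0 ≤ l_f ≤ n_f−1 = 3, the allowed l_f values are {1}.
For l_f = 1: m_f ∈ {m_i−1, m_i, m_i+1} ∩ [−1, 1] = {-1, 0, 1} → 3 states.
Total: 3.

3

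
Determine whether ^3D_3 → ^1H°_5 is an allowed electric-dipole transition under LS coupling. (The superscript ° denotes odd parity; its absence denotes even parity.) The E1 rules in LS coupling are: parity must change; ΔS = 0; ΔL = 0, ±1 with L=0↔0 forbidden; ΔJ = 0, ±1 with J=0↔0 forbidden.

Initial level: S=1, L=2, J=3, parity even. Final level: S=0, L=5, J=5, parity odd.
Parity must change: even → odd — ✓.
ΔS = 0: S: 1 → 0 — ✗.
ΔL = 0, ±1 (not L=0↔0): L: 2 → 5, ΔL = +3 — ✗.
ΔJ = 0, ±1 (not J=0↔0): J: 3 → 5, ΔJ = +2 — ✗.
Rule(s) violated: ΔS, ΔL, ΔJ.

forbidden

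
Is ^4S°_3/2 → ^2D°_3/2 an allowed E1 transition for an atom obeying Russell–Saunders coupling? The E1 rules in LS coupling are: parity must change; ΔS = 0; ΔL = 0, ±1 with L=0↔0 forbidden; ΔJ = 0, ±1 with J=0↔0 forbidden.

forbidden

Parity must change: odd → odd — violated.
ΔS = 0: S: 3/2 → 1/2 — violated.
ΔL = 0, ±1 (not L=0↔0): L: 0 → 2, ΔL = +2 — violated.
ΔJ = 0, ±1 (not J=0↔0): J: 3/2 → 3/2, ΔJ = +0 — satisfied.
Rule(s) violated: parity, ΔS, ΔL.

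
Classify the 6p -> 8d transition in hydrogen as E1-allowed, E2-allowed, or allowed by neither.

E1

Δl = 2 − 1 = +1; l_i + l_f = 3.
E1 (Δl = ±1): satisfied.
E2 (Δl = 0,±2, l_i+l_f ≥ 2): not satisfied.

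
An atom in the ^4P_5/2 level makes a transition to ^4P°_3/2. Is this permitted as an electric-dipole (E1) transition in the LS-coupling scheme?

Parity must change: even → odd — ✓.
ΔS = 0: S: 3/2 → 3/2 — ✓.
ΔL = 0, ±1 (not L=0↔0): L: 1 → 1, ΔL = +0 — ✓.
ΔJ = 0, ±1 (not J=0↔0): J: 5/2 → 3/2, ΔJ = -1 — ✓.
All four E1 rules are satisfied.

allowed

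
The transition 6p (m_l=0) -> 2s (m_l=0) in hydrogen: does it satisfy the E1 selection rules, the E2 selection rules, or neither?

Δl = 0 − 1 = -1; l_i + l_f = 1.
Δm_l = +0.
E1 (Δl = ±1, |Δm_l| ≤ 1): satisfied.
E2 (Δl = 0,±2, l_i+l_f ≥ 2, |Δm_l| ≤ 2): not satisfied.

E1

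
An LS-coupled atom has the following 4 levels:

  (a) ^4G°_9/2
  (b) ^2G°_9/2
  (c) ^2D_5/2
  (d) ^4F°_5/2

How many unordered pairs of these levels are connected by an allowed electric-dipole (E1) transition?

0

(a)–(b): forbidden (parity, ΔS).
(a)–(c): forbidden (ΔS, ΔL, ΔJ).
(a)–(d): forbidden (parity, ΔJ).
(b)–(c): forbidden (ΔL, ΔJ).
(b)–(d): forbidden (parity, ΔS, ΔJ).
(c)–(d): forbidden (ΔS).
Allowed pairs: 0 of 6.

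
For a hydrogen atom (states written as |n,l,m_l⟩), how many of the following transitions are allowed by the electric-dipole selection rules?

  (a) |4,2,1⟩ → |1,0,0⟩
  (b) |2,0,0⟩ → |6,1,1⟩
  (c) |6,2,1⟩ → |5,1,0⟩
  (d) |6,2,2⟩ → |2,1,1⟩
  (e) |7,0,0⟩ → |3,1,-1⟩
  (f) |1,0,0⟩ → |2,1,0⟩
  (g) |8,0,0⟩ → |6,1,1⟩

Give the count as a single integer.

6

(a) forbidden — Δl = -2 (E1 requires Δl = ±1)
(b) allowed
(c) allowed
(d) allowed
(e) allowed
(f) allowed
(g) allowed
Total allowed: 6 of 7.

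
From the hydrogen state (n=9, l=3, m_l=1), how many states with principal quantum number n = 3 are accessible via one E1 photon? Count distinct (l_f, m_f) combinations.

3

E1 requires Δl = ±1, so l_f ∈ {2, 4}; with 0 ≤ l_f ≤ n_f−1 = 2, the allowed l_f values are {2}.
For l_f = 2: m_f ∈ {m_i−1, m_i, m_i+1} ∩ [−2, 2] = {0, 1, 2} → 3 states.
Total: 3.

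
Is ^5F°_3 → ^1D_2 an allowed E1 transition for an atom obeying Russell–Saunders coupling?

forbidden

Reading off the term symbols: S 2→0, L 3→2, J 3→2, parity odd→even.
Parity must change: odd → even — ok.
ΔS = 0: S: 2 → 0 — fails.
ΔL = 0, ±1 (not L=0↔0): L: 3 → 2, ΔL = -1 — ok.
ΔJ = 0, ±1 (not J=0↔0): J: 3 → 2, ΔJ = -1 — ok.
Rule(s) violated: ΔS.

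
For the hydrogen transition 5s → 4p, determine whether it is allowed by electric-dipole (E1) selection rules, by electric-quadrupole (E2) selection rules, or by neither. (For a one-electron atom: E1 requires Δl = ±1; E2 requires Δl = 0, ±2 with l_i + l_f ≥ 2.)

Δl = 1 − 0 = +1; l_i + l_f = 1.
E1 (Δl = ±1): satisfied.
E2 (Δl = 0,±2, l_i+l_f ≥ 2): not satisfied.

E1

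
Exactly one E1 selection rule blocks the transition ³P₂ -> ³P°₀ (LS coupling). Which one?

the ΔJ = 0, ±1 rule

Parity must change: even → odd — satisfied.
ΔS = 0: S: 1 → 1 — satisfied.
ΔL = 0, ±1 (not L=0↔0): L: 1 → 1, ΔL = +0 — satisfied.
ΔJ = 0, ±1 (not J=0↔0): J: 2 → 0, ΔJ = -2 — violated.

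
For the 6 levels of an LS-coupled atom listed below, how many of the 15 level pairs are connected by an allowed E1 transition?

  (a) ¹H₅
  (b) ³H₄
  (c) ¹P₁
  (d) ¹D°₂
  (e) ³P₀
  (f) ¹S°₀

2

(a)–(b): forbidden (parity, ΔS).
(a)–(c): forbidden (parity, ΔL, ΔJ).
(a)–(d): forbidden (ΔL, ΔJ).
(a)–(e): forbidden (parity, ΔS, ΔL, ΔJ).
(a)–(f): forbidden (ΔL, ΔJ).
(b)–(c): forbidden (parity, ΔS, ΔL, ΔJ).
(b)–(d): forbidden (ΔS, ΔL, ΔJ).
(b)–(e): forbidden (parity, ΔL, ΔJ).
(b)–(f): forbidden (ΔS, ΔL, ΔJ).
(c)–(d): allowed.
(c)–(e): forbidden (parity, ΔS).
(c)–(f): allowed.
(d)–(e): forbidden (ΔS, ΔJ).
(d)–(f): forbidden (parity, ΔL, ΔJ).
(e)–(f): forbidden (ΔS, ΔJ).
Allowed pairs: 2 of 15.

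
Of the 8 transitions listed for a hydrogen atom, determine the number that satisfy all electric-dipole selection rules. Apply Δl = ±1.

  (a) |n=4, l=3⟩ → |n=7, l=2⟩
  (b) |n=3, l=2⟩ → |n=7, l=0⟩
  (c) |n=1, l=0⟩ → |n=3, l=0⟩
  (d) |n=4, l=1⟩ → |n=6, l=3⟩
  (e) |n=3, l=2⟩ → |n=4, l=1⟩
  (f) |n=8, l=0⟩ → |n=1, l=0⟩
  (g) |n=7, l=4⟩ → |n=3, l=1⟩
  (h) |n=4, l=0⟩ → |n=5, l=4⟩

(a) allowed
(b) forbidden — Δl = -2 (E1 requires Δl = ±1)
(c) forbidden — Δl = +0 (E1 requires Δl = ±1)
(d) forbidden — Δl = +2 (E1 requires Δl = ±1)
(e) allowed
(f) forbidden — Δl = +0 (E1 requires Δl = ±1)
(g) forbidden — Δl = -3 (E1 requires Δl = ±1)
(h) forbidden — Δl = +4 (E1 requires Δl = ±1)
Total allowed: 2 of 8.

2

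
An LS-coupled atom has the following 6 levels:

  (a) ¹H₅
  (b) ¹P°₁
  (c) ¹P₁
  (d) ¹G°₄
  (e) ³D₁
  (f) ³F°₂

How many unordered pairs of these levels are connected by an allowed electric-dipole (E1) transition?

3

(a)–(b): forbidden (ΔL, ΔJ).
(a)–(c): forbidden (parity, ΔL, ΔJ).
(a)–(d): allowed.
(a)–(e): forbidden (parity, ΔS, ΔL, ΔJ).
(a)–(f): forbidden (ΔS, ΔL, ΔJ).
(b)–(c): allowed.
(b)–(d): forbidden (parity, ΔL, ΔJ).
(b)–(e): forbidden (ΔS).
(b)–(f): forbidden (parity, ΔS, ΔL).
(c)–(d): forbidden (ΔL, ΔJ).
(c)–(e): forbidden (parity, ΔS).
(c)–(f): forbidden (ΔS, ΔL).
(d)–(e): forbidden (ΔS, ΔL, ΔJ).
(d)–(f): forbidden (parity, ΔS, ΔJ).
(e)–(f): allowed.
Allowed pairs: 3 of 15.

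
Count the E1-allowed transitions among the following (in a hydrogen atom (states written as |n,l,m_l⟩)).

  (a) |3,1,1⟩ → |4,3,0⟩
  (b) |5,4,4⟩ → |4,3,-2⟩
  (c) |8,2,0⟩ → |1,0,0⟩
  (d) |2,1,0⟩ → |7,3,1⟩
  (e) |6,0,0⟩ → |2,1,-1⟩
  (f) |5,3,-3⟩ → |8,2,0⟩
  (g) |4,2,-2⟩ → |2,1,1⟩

1

(a) forbidden — Δl = +2 (E1 requires Δl = ±1)
(b) forbidden — Δm_l = -6 (E1 requires Δm_l = 0, ±1)
(c) forbidden — Δl = -2 (E1 requires Δl = ±1)
(d) forbidden — Δl = +2 (E1 requires Δl = ±1)
(e) allowed
(f) forbidden — Δm_l = +3 (E1 requires Δm_l = 0, ±1)
(g) forbidden — Δm_l = +3 (E1 requires Δm_l = 0, ±1)
Total allowed: 1 of 7.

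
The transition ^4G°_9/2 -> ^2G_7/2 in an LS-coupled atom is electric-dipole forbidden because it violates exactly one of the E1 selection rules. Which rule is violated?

Parity must change: odd → even — passes.
ΔS = 0: S: 3/2 → 1/2 — fails.
ΔL = 0, ±1 (not L=0↔0): L: 4 → 4, ΔL = +0 — passes.
ΔJ = 0, ±1 (not J=0↔0): J: 9/2 → 7/2, ΔJ = -1 — passes.

the ΔS = 0 rule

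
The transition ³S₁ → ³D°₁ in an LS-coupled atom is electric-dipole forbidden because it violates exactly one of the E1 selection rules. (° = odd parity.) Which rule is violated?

Initial level: S=1, L=0, J=1, parity even. Final level: S=1, L=2, J=1, parity odd.
Parity must change: even → odd — passes.
ΔS = 0: S: 1 → 1 — passes.
ΔL = 0, ±1 (not L=0↔0): L: 0 → 2, ΔL = +2 — fails.
ΔJ = 0, ±1 (not J=0↔0): J: 1 → 1, ΔJ = +0 — passes.

the ΔL = 0, ±1 rule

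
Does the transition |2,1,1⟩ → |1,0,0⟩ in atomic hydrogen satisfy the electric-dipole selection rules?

Δl = 0 − 1 = -1; the E1 rule Δl = ±1 is satisfied.
Δm_l = 0 − (1) = -1. E1 requires Δm_l = 0, ±1: satisfied.
All E1 selection rules are satisfied.

allowed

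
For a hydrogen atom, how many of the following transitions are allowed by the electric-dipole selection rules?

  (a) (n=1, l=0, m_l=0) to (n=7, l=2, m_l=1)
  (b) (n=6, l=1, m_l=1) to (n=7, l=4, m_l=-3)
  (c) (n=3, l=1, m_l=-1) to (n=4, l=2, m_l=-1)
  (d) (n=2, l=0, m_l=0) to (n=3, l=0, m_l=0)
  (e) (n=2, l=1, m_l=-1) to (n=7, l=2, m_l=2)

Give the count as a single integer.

1

(a) forbidden — Δl = +2 (E1 requires Δl = ±1)
(b) forbidden — Δl = +3 (E1 requires Δl = ±1); Δm_l = -4 (E1 requires Δm_l = 0, ±1)
(c) allowed
(d) forbidden — Δl = +0 (E1 requires Δl = ±1)
(e) forbidden — Δm_l = +3 (E1 requires Δm_l = 0, ±1)
Total allowed: 1 of 5.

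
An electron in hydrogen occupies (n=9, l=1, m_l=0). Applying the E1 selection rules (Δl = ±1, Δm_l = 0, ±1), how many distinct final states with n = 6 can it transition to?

E1 requires Δl = ±1, so l_f ∈ {0, 2}; with 0 ≤ l_f ≤ n_f−1 = 5, the allowed l_f values are {0, 2}.
For l_f = 0: m_f ∈ {m_i−1, m_i, m_i+1} ∩ [−0, 0] = {0} → 1 state.
For l_f = 2: m_f ∈ {m_i−1, m_i, m_i+1} ∩ [−2, 2] = {-1, 0, 1} → 3 states.
Total: 4.

4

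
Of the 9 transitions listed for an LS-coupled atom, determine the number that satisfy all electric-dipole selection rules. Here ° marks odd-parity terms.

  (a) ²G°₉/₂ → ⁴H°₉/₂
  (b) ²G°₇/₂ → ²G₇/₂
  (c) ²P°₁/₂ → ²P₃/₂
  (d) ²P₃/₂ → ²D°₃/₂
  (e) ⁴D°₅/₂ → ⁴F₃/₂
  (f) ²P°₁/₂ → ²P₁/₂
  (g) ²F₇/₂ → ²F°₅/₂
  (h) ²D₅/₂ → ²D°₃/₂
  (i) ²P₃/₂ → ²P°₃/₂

8

(a) forbidden (parity, ΔS fail)
(b) allowed
(c) allowed
(d) allowed
(e) allowed
(f) allowed
(g) allowed
(h) allowed
(i) allowed
Total allowed: 8 of 9.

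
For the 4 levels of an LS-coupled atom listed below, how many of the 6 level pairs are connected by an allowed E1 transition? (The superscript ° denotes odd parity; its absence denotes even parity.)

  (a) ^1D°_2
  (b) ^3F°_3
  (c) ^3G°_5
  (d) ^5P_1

0

(a)–(b): forbidden (parity, ΔS).
(a)–(c): forbidden (parity, ΔS, ΔL, ΔJ).
(a)–(d): forbidden (ΔS).
(b)–(c): forbidden (parity, ΔJ).
(b)–(d): forbidden (ΔS, ΔL, ΔJ).
(c)–(d): forbidden (ΔS, ΔL, ΔJ).
Allowed pairs: 0 of 6.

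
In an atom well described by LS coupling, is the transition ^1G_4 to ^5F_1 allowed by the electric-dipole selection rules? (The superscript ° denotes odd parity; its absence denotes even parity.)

Initial level: S=0, L=4, J=4, parity even. Final level: S=2, L=3, J=1, parity even.
Parity must change: even → even — fails.
ΔS = 0: S: 0 → 2 — fails.
ΔL = 0, ±1 (not L=0↔0): L: 4 → 3, ΔL = -1 — ok.
ΔJ = 0, ±1 (not J=0↔0): J: 4 → 1, ΔJ = -3 — fails.
Rule(s) violated: parity, ΔS, ΔJ.

forbidden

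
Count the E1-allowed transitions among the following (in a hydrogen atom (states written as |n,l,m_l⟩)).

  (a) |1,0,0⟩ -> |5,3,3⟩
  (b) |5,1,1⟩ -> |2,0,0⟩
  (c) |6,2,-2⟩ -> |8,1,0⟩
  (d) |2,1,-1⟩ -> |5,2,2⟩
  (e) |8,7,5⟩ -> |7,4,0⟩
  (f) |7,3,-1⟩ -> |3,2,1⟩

(a) forbidden — Δl = +3 (E1 requires Δl = ±1); Δm_l = +3 (E1 requires Δm_l = 0, ±1)
(b) allowed
(c) forbidden — Δm_l = +2 (E1 requires Δm_l = 0, ±1)
(d) forbidden — Δm_l = +3 (E1 requires Δm_l = 0, ±1)
(e) forbidden — Δl = -3 (E1 requires Δl = ±1); Δm_l = -5 (E1 requires Δm_l = 0, ±1)
(f) forbidden — Δm_l = +2 (E1 requires Δm_l = 0, ±1)
Total allowed: 1 of 6.

1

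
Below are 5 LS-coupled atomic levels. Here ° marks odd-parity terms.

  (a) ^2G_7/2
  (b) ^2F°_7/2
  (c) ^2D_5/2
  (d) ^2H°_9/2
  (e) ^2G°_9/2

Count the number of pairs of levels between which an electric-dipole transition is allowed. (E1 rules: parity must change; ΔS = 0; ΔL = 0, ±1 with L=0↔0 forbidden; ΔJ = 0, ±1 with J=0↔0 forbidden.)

(a)–(b): allowed.
(a)–(c): forbidden (parity, ΔL).
(a)–(d): allowed.
(a)–(e): allowed.
(b)–(c): allowed.
(b)–(d): forbidden (parity, ΔL).
(b)–(e): forbidden (parity).
(c)–(d): forbidden (ΔL, ΔJ).
(c)–(e): forbidden (ΔL, ΔJ).
(d)–(e): forbidden (parity).
Allowed pairs: 4 of 10.

4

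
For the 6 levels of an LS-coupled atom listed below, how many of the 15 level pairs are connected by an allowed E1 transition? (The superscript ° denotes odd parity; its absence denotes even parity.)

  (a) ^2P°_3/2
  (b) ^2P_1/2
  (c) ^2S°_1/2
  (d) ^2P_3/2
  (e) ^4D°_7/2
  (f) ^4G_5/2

(a)–(b): allowed.
(a)–(c): forbidden (parity).
(a)–(d): allowed.
(a)–(e): forbidden (parity, ΔS, ΔJ).
(a)–(f): forbidden (ΔS, ΔL).
(b)–(c): allowed.
(b)–(d): forbidden (parity).
(b)–(e): forbidden (ΔS, ΔJ).
(b)–(f): forbidden (parity, ΔS, ΔL, ΔJ).
(c)–(d): allowed.
(c)–(e): forbidden (parity, ΔS, ΔL, ΔJ).
(c)–(f): forbidden (ΔS, ΔL, ΔJ).
(d)–(e): forbidden (ΔS, ΔJ).
(d)–(f): forbidden (parity, ΔS, ΔL).
(e)–(f): forbidden (ΔL).
Allowed pairs: 4 of 15.

4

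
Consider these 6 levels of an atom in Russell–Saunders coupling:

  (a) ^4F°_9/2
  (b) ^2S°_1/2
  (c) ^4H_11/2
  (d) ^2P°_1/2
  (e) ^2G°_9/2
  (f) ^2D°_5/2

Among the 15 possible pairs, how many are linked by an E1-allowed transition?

0

(a)–(b): forbidden (parity, ΔS, ΔL, ΔJ).
(a)–(c): forbidden (ΔL).
(a)–(d): forbidden (parity, ΔS, ΔL, ΔJ).
(a)–(e): forbidden (parity, ΔS).
(a)–(f): forbidden (parity, ΔS, ΔJ).
(b)–(c): forbidden (ΔS, ΔL, ΔJ).
(b)–(d): forbidden (parity).
(b)–(e): forbidden (parity, ΔL, ΔJ).
(b)–(f): forbidden (parity, ΔL, ΔJ).
(c)–(d): forbidden (ΔS, ΔL, ΔJ).
(c)–(e): forbidden (ΔS).
(c)–(f): forbidden (ΔS, ΔL, ΔJ).
(d)–(e): forbidden (parity, ΔL, ΔJ).
(d)–(f): forbidden (parity, ΔJ).
(e)–(f): forbidden (parity, ΔL, ΔJ).
Allowed pairs: 0 of 15.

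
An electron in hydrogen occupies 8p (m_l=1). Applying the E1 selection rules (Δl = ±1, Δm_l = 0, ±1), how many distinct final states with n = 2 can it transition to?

1

E1 requires Δl = ±1, so l_f ∈ {0, 2}; with 0 ≤ l_f ≤ n_f−1 = 1, the allowed l_f values are {0}.
For l_f = 0: m_f ∈ {m_i−1, m_i, m_i+1} ∩ [−0, 0] = {0} → 1 state.
Total: 1.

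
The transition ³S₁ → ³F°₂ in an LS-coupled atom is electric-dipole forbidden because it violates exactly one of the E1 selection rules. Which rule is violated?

the ΔL = 0, ±1 rule

Reading off the term symbols: S 1→1, L 0→3, J 1→2, parity even→odd.
ΔL = 0, ±1 (not L=0↔0): L: 0 → 3, ΔL = +3 — ✗.
ΔS = 0: S: 1 → 1 — ✓.
Parity must change: even → odd — ✓.
ΔJ = 0, ±1 (not J=0↔0): J: 1 → 2, ΔJ = +1 — ✓.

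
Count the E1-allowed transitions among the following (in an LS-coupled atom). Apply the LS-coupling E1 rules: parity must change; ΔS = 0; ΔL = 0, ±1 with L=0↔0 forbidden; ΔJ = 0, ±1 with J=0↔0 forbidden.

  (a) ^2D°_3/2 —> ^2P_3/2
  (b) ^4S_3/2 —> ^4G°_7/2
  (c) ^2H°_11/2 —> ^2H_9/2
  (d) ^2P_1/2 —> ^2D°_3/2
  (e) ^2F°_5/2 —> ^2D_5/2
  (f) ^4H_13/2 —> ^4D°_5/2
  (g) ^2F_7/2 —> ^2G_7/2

(a) allowed
(b) forbidden (ΔL, ΔJ fail)
(c) allowed
(d) allowed
(e) allowed
(f) forbidden (ΔL, ΔJ fail)
(g) forbidden (parity fails)
Total allowed: 4 of 7.

4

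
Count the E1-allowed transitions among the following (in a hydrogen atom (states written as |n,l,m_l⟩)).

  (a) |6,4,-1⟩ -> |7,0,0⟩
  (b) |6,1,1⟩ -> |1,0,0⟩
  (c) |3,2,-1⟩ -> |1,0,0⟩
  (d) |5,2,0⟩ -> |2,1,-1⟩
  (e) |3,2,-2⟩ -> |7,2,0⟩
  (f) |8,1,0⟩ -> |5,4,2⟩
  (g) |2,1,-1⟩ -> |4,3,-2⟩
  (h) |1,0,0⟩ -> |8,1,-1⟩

3

(a) forbidden — Δl = -4 (E1 requires Δl = ±1)
(b) allowed
(c) forbidden — Δl = -2 (E1 requires Δl = ±1)
(d) allowed
(e) forbidden — Δl = +0 (E1 requires Δl = ±1); Δm_l = +2 (E1 requires Δm_l = 0, ±1)
(f) forbidden — Δl = +3 (E1 requires Δl = ±1); Δm_l = +2 (E1 requires Δm_l = 0, ±1)
(g) forbidden — Δl = +2 (E1 requires Δl = ±1)
(h) allowed
Total allowed: 3 of 8.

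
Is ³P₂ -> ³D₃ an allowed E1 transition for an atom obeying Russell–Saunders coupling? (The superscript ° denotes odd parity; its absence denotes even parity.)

Parity must change: even → even — fails.
ΔS = 0: S: 1 → 1 — ok.
ΔL = 0, ±1 (not L=0↔0): L: 1 → 2, ΔL = +1 — ok.
ΔJ = 0, ±1 (not J=0↔0): J: 2 → 3, ΔJ = +1 — ok.
Rule(s) violated: parity.

forbidden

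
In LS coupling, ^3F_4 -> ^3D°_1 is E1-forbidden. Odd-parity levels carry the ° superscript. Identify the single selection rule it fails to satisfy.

the ΔJ = 0, ±1 rule

Reading off the term symbols: S 1→1, L 3→2, J 4→1, parity even→odd.
Parity must change: even → odd — passes.
ΔS = 0: S: 1 → 1 — passes.
ΔL = 0, ±1 (not L=0↔0): L: 3 → 2, ΔL = -1 — passes.
ΔJ = 0, ±1 (not J=0↔0): J: 4 → 1, ΔJ = -3 — fails.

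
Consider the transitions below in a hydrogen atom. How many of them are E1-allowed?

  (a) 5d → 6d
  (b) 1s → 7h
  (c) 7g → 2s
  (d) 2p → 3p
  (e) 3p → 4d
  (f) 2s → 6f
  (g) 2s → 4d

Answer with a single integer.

(a) forbidden — Δl = +0 (E1 requires Δl = ±1)
(b) forbidden — Δl = +5 (E1 requires Δl = ±1)
(c) forbidden — Δl = -4 (E1 requires Δl = ±1)
(d) forbidden — Δl = +0 (E1 requires Δl = ±1)
(e) allowed
(f) forbidden — Δl = +3 (E1 requires Δl = ±1)
(g) forbidden — Δl = +2 (E1 requires Δl = ±1)
Total allowed: 1 of 7.

1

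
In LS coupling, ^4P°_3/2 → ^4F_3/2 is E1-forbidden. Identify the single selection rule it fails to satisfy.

Parity must change: odd → even — satisfied.
ΔS = 0: S: 3/2 → 3/2 — satisfied.
ΔL = 0, ±1 (not L=0↔0): L: 1 → 3, ΔL = +2 — violated.
ΔJ = 0, ±1 (not J=0↔0): J: 3/2 → 3/2, ΔJ = +0 — satisfied.

the ΔL = 0, ±1 rule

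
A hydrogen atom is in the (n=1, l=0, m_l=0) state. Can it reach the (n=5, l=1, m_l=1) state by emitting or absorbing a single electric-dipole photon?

allowed

l: 0 → 1 (Δl = +1). Δl = ±1 ok.
m_l: 0 → 1 (Δm_l = +1). |Δm_l| ≤ 1 ok.
All E1 selection rules are satisfied.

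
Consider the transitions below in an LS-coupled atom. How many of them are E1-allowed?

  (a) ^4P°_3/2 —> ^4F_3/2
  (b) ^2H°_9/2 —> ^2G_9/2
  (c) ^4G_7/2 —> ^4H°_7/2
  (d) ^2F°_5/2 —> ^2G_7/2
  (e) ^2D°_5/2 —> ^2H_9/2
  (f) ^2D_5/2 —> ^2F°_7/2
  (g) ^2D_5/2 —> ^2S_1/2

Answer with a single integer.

4

(a) forbidden (ΔL fails)
(b) allowed
(c) allowed
(d) allowed
(e) forbidden (ΔL, ΔJ fail)
(f) allowed
(g) forbidden (parity, ΔL, ΔJ fail)
Total allowed: 4 of 7.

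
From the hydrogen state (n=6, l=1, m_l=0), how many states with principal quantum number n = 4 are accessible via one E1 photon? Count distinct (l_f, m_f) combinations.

E1 requires Δl = ±1, so l_f ∈ {0, 2}; with 0 ≤ l_f ≤ n_f−1 = 3, the allowed l_f values are {0, 2}.
For l_f = 0: m_f ∈ {m_i−1, m_i, m_i+1} ∩ [−0, 0] = {0} → 1 state.
For l_f = 2: m_f ∈ {m_i−1, m_i, m_i+1} ∩ [−2, 2] = {-1, 0, 1} → 3 states.
Total: 4.

4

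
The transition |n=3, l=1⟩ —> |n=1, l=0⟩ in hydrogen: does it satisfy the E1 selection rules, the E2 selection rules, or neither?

Δl = 0 − 1 = -1; l_i + l_f = 1.
E1 (Δl = ±1): satisfied.
E2 (Δl = 0,±2, l_i+l_f ≥ 2): not satisfied.

E1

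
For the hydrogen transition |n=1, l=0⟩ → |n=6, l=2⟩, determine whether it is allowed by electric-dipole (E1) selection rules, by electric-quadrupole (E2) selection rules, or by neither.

E2

Δl = 2 − 0 = +2; l_i + l_f = 2.
E1 (Δl = ±1): not satisfied.
E2 (Δl = 0,±2, l_i+l_f ≥ 2): satisfied.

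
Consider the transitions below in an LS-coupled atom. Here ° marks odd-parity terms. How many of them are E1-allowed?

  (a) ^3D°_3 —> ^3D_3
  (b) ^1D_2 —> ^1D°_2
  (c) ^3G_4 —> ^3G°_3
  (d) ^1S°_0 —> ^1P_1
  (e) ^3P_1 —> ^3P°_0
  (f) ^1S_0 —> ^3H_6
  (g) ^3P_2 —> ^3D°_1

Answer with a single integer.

6

(a) allowed
(b) allowed
(c) allowed
(d) allowed
(e) allowed
(f) forbidden (parity, ΔS, ΔL, ΔJ fail)
(g) allowed
Total allowed: 6 of 7.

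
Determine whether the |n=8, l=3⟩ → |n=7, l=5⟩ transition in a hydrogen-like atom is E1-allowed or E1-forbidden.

Initial l = 3, final l = 5, so Δl = +2. E1 requires Δl = ±1: fails.
The transition is electric-dipole forbidden.

forbidden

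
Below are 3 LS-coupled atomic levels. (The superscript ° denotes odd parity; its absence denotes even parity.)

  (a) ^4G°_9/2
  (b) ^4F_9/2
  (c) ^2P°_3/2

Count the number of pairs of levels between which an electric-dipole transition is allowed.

(a)–(b): allowed.
(a)–(c): forbidden (parity, ΔS, ΔL, ΔJ).
(b)–(c): forbidden (ΔS, ΔL, ΔJ).
Allowed pairs: 1 of 3.

1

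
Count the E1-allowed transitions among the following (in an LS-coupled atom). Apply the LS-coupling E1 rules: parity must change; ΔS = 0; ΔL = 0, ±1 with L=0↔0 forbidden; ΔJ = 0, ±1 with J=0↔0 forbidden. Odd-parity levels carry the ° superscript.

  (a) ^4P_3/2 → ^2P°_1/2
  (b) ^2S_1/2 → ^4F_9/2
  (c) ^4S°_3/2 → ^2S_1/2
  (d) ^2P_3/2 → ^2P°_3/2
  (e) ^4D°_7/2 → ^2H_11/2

(a) forbidden (ΔS fails)
(b) forbidden (parity, ΔS, ΔL, ΔJ fail)
(c) forbidden (ΔS, ΔL fail)
(d) allowed
(e) forbidden (ΔS, ΔL, ΔJ fail)
Total allowed: 1 of 5.

1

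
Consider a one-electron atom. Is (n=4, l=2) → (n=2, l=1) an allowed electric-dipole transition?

allowed

l: 2 → 1 (Δl = -1). Δl = ±1 ok.
All E1 selection rules are satisfied.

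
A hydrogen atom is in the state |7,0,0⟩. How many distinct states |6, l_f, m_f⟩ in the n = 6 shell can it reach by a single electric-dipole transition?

E1 requires Δl = ±1, so l_f ∈ {-1, 1}; with 0 ≤ l_f ≤ n_f−1 = 5, the allowed l_f values are {1}.
For l_f = 1: m_f ∈ {m_i−1, m_i, m_i+1} ∩ [−1, 1] = {-1, 0, 1} → 3 states.
Total: 3.

3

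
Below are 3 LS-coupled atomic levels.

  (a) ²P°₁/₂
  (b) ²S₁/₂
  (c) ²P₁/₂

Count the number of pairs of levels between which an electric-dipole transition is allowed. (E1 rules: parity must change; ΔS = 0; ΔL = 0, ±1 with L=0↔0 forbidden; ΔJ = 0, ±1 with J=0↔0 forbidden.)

2

(a)–(b): allowed.
(a)–(c): allowed.
(b)–(c): forbidden (parity).
Allowed pairs: 2 of 3.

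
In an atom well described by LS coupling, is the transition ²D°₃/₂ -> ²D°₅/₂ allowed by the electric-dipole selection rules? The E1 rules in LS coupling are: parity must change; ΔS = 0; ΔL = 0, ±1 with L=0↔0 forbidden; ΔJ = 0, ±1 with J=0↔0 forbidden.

forbidden

Reading off the term symbols: S 1/2→1/2, L 2→2, J 3/2→5/2, parity odd→odd.
ΔS = 0: S: 1/2 → 1/2 — ok.
ΔL = 0, ±1 (not L=0↔0): L: 2 → 2, ΔL = +0 — ok.
ΔJ = 0, ±1 (not J=0↔0): J: 3/2 → 5/2, ΔJ = +1 — ok.
Parity must change: odd → odd — fails.
Rule(s) violated: parity.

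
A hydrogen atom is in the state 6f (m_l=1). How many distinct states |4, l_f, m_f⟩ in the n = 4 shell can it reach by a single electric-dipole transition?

E1 requires Δl = ±1, so l_f ∈ {2, 4}; with 0 ≤ l_f ≤ n_f−1 = 3, the allowed l_f values are {2}.
For l_f = 2: m_f ∈ {m_i−1, m_i, m_i+1} ∩ [−2, 2] = {0, 1, 2} → 3 states.
Total: 3.

3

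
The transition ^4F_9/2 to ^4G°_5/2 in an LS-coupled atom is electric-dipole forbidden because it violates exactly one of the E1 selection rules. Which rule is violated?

ΔJ = 0, ±1 (not J=0↔0): J: 9/2 → 5/2, ΔJ = -2 — fails.
ΔL = 0, ±1 (not L=0↔0): L: 3 → 4, ΔL = +1 — ok.
ΔS = 0: S: 3/2 → 3/2 — ok.
Parity must change: even → odd — ok.

the ΔJ = 0, ±1 rule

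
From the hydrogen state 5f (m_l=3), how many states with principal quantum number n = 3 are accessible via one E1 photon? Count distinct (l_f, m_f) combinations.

E1 requires Δl = ±1, so l_f ∈ {2, 4}; with 0 ≤ l_f ≤ n_f−1 = 2, the allowed l_f values are {2}.
For l_f = 2: m_f ∈ {m_i−1, m_i, m_i+1} ∩ [−2, 2] = {2} → 1 state.
Total: 1.

1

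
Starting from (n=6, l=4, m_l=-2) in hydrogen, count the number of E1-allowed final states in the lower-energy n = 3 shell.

0

E1 requires l_f ∈ {3, 5}, but neither lies in [0, 2], so no final state is reachable.
Total: 0.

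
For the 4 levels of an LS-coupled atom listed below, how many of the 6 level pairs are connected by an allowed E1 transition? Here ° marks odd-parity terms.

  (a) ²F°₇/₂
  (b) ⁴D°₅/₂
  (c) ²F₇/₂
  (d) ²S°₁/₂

1

(a)–(b): forbidden (parity, ΔS).
(a)–(c): allowed.
(a)–(d): forbidden (parity, ΔL, ΔJ).
(b)–(c): forbidden (ΔS).
(b)–(d): forbidden (parity, ΔS, ΔL, ΔJ).
(c)–(d): forbidden (ΔL, ΔJ).
Allowed pairs: 1 of 6.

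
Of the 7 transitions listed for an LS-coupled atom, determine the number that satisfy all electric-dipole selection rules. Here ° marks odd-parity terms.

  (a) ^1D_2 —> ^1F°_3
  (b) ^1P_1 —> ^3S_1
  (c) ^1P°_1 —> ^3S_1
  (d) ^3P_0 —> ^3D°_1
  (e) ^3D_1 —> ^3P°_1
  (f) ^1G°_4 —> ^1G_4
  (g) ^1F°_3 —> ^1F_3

5

(a) allowed
(b) forbidden (parity, ΔS fail)
(c) forbidden (ΔS fails)
(d) allowed
(e) allowed
(f) allowed
(g) allowed
Total allowed: 5 of 7.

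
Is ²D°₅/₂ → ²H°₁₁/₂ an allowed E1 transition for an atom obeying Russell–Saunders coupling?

forbidden

Initial level: S=1/2, L=2, J=5/2, parity odd. Final level: S=1/2, L=5, J=11/2, parity odd.
Parity must change: odd → odd — ✗.
ΔS = 0: S: 1/2 → 1/2 — ✓.
ΔL = 0, ±1 (not L=0↔0): L: 2 → 5, ΔL = +3 — ✗.
ΔJ = 0, ±1 (not J=0↔0): J: 5/2 → 11/2, ΔJ = +3 — ✗.
Rule(s) violated: parity, ΔL, ΔJ.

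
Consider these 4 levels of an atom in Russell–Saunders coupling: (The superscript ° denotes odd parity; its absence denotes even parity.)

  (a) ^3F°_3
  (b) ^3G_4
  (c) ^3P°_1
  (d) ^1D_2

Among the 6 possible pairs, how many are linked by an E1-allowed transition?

1

(a)–(b): allowed.
(a)–(c): forbidden (parity, ΔL, ΔJ).
(a)–(d): forbidden (ΔS).
(b)–(c): forbidden (ΔL, ΔJ).
(b)–(d): forbidden (parity, ΔS, ΔL, ΔJ).
(c)–(d): forbidden (ΔS).
Allowed pairs: 1 of 6.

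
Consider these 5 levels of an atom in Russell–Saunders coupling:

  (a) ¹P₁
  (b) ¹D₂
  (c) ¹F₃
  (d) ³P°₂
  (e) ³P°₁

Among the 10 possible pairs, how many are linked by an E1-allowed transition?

(a)–(b): forbidden (parity).
(a)–(c): forbidden (parity, ΔL, ΔJ).
(a)–(d): forbidden (ΔS).
(a)–(e): forbidden (ΔS).
(b)–(c): forbidden (parity).
(b)–(d): forbidden (ΔS).
(b)–(e): forbidden (ΔS).
(c)–(d): forbidden (ΔS, ΔL).
(c)–(e): forbidden (ΔS, ΔL, ΔJ).
(d)–(e): forbidden (parity).
Allowed pairs: 0 of 10.

0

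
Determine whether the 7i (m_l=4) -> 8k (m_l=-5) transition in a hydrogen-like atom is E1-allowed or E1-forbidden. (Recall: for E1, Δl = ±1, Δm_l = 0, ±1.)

l: 6 → 7 (Δl = +1). Δl = ±1 passes.
m_l: 4 → -5 (Δm_l = -9). |Δm_l| ≤ 1 fails.
The transition is electric-dipole forbidden.

forbidden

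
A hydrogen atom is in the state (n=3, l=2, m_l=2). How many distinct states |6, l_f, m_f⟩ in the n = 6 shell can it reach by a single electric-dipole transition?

4

E1 requires Δl = ±1, so l_f ∈ {1, 3}; with 0 ≤ l_f ≤ n_f−1 = 5, the allowed l_f values are {1, 3}.
For l_f = 1: m_f ∈ {m_i−1, m_i, m_i+1} ∩ [−1, 1] = {1} → 1 state.
For l_f = 3: m_f ∈ {m_i−1, m_i, m_i+1} ∩ [−3, 3] = {1, 2, 3} → 3 states.
Total: 4.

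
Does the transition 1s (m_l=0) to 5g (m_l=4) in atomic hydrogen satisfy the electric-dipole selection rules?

Initial l = 0, final l = 4, so Δl = +4. E1 requires Δl = ±1: ✗.
m_l: 0 → 4 (Δm_l = +4). |Δm_l| ≤ 1 ✗.
The transition is electric-dipole forbidden.

forbidden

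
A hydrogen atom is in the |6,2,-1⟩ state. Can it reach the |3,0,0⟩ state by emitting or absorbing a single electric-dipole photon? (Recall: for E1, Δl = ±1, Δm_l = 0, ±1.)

l: 2 → 0 (Δl = -2). Δl = ±1 violated.
m_l: -1 → 0 (Δm_l = +1). |Δm_l| ≤ 1 satisfied.
The transition is electric-dipole forbidden.

forbidden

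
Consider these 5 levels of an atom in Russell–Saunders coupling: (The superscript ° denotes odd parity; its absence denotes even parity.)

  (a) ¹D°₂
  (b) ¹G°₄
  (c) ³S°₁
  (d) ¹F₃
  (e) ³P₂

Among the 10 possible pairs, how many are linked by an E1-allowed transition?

3

(a)–(b): forbidden (parity, ΔL, ΔJ).
(a)–(c): forbidden (parity, ΔS, ΔL).
(a)–(d): allowed.
(a)–(e): forbidden (ΔS).
(b)–(c): forbidden (parity, ΔS, ΔL, ΔJ).
(b)–(d): allowed.
(b)–(e): forbidden (ΔS, ΔL, ΔJ).
(c)–(d): forbidden (ΔS, ΔL, ΔJ).
(c)–(e): allowed.
(d)–(e): forbidden (parity, ΔS, ΔL).
Allowed pairs: 3 of 10.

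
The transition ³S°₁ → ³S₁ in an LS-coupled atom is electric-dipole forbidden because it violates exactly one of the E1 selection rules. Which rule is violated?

Reading off the term symbols: S 1→1, L 0→0, J 1→1, parity odd→even.
Parity must change: odd → even — satisfied.
ΔS = 0: S: 1 → 1 — satisfied.
ΔL = 0, ±1 (not L=0↔0): L: 0 → 0, ΔL = +0 — violated.
ΔJ = 0, ±1 (not J=0↔0): J: 1 → 1, ΔJ = +0 — satisfied.

the L=0 ↔ L=0 exclusion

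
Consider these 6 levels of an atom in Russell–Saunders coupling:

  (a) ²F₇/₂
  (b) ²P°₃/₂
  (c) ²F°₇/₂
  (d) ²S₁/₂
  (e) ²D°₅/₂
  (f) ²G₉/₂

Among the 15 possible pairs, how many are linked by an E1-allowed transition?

4

(a)–(b): forbidden (ΔL, ΔJ).
(a)–(c): allowed.
(a)–(d): forbidden (parity, ΔL, ΔJ).
(a)–(e): allowed.
(a)–(f): forbidden (parity).
(b)–(c): forbidden (parity, ΔL, ΔJ).
(b)–(d): allowed.
(b)–(e): forbidden (parity).
(b)–(f): forbidden (ΔL, ΔJ).
(c)–(d): forbidden (ΔL, ΔJ).
(c)–(e): forbidden (parity).
(c)–(f): allowed.
(d)–(e): forbidden (ΔL, ΔJ).
(d)–(f): forbidden (parity, ΔL, ΔJ).
(e)–(f): forbidden (ΔL, ΔJ).
Allowed pairs: 4 of 15.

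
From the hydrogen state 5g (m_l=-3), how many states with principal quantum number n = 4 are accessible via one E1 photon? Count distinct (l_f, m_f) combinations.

E1 requires Δl = ±1, so l_f ∈ {3, 5}; with 0 ≤ l_f ≤ n_f−1 = 3, the allowed l_f values are {3}.
For l_f = 3: m_f ∈ {m_i−1, m_i, m_i+1} ∩ [−3, 3] = {-3, -2} → 2 states.
Total: 2.

2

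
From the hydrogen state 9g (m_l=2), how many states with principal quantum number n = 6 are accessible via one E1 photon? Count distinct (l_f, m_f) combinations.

E1 requires Δl = ±1, so l_f ∈ {3, 5}; with 0 ≤ l_f ≤ n_f−1 = 5, the allowed l_f values are {3, 5}.
For l_f = 3: m_f ∈ {m_i−1, m_i, m_i+1} ∩ [−3, 3] = {1, 2, 3} → 3 states.
For l_f = 5: m_f ∈ {m_i−1, m_i, m_i+1} ∩ [−5, 5] = {1, 2, 3} → 3 states.
Total: 6.

6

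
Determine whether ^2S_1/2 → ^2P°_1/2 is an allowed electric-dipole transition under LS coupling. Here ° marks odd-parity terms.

allowed

Reading off the term symbols: S 1/2→1/2, L 0→1, J 1/2→1/2, parity even→odd.
Parity must change: even → odd — passes.
ΔS = 0: S: 1/2 → 1/2 — passes.
ΔL = 0, ±1 (not L=0↔0): L: 0 → 1, ΔL = +1 — passes.
ΔJ = 0, ±1 (not J=0↔0): J: 1/2 → 1/2, ΔJ = +0 — passes.
All four E1 rules are satisfied.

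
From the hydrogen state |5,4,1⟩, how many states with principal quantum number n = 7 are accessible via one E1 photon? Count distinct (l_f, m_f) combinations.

6

E1 requires Δl = ±1, so l_f ∈ {3, 5}; with 0 ≤ l_f ≤ n_f−1 = 6, the allowed l_f values are {3, 5}.
For l_f = 3: m_f ∈ {m_i−1, m_i, m_i+1} ∩ [−3, 3] = {0, 1, 2} → 3 states.
For l_f = 5: m_f ∈ {m_i−1, m_i, m_i+1} ∩ [−5, 5] = {0, 1, 2} → 3 states.
Total: 6.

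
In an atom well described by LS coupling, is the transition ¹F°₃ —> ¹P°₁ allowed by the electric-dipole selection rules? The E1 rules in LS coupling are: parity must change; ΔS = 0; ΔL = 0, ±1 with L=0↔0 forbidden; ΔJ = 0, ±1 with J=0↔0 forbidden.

forbidden

Parity must change: odd → odd — fails.
ΔS = 0: S: 0 → 0 — ok.
ΔL = 0, ±1 (not L=0↔0): L: 3 → 1, ΔL = -2 — fails.
ΔJ = 0, ±1 (not J=0↔0): J: 3 → 1, ΔJ = -2 — fails.
Rule(s) violated: parity, ΔL, ΔJ.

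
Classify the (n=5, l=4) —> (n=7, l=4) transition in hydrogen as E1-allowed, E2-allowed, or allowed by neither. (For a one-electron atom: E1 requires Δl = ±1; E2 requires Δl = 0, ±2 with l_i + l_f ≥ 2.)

Δl = 4 − 4 = +0; l_i + l_f = 8.
E1 (Δl = ±1): not satisfied.
E2 (Δl = 0,±2, l_i+l_f ≥ 2): satisfied.

E2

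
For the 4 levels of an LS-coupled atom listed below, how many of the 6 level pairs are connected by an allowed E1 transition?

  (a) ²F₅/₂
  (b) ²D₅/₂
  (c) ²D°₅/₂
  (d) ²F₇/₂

3

(a)–(b): forbidden (parity).
(a)–(c): allowed.
(a)–(d): forbidden (parity).
(b)–(c): allowed.
(b)–(d): forbidden (parity).
(c)–(d): allowed.
Allowed pairs: 3 of 6.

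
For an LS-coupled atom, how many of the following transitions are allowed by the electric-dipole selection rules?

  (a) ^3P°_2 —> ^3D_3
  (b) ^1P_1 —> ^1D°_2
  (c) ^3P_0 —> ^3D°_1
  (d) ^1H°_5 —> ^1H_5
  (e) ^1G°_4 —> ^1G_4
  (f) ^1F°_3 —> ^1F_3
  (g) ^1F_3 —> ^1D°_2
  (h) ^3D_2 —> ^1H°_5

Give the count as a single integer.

(a) allowed
(b) allowed
(c) allowed
(d) allowed
(e) allowed
(f) allowed
(g) allowed
(h) forbidden (ΔS, ΔL, ΔJ fail)
Total allowed: 7 of 8.

7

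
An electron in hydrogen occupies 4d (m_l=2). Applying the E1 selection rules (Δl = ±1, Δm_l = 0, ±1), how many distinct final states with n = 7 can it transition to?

4

E1 requires Δl = ±1, so l_f ∈ {1, 3}; with 0 ≤ l_f ≤ n_f−1 = 6, the allowed l_f values are {1, 3}.
For l_f = 1: m_f ∈ {m_i−1, m_i, m_i+1} ∩ [−1, 1] = {1} → 1 state.
For l_f = 3: m_f ∈ {m_i−1, m_i, m_i+1} ∩ [−3, 3] = {1, 2, 3} → 3 states.
Total: 4.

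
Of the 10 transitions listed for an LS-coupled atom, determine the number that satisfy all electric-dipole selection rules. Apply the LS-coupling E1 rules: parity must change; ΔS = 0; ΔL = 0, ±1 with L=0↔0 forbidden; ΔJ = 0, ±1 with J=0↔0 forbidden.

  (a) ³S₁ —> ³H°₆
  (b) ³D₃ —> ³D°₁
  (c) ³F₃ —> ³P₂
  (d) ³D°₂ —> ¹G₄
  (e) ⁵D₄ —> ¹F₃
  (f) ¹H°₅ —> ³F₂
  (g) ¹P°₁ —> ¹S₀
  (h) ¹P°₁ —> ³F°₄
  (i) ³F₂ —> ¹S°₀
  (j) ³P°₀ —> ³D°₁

(a) forbidden (ΔL, ΔJ fail)
(b) forbidden (ΔJ fails)
(c) forbidden (parity, ΔL fail)
(d) forbidden (ΔS, ΔL, ΔJ fail)
(e) forbidden (parity, ΔS fail)
(f) forbidden (ΔS, ΔL, ΔJ fail)
(g) allowed
(h) forbidden (parity, ΔS, ΔL, ΔJ fail)
(i) forbidden (ΔS, ΔL, ΔJ fail)
(j) forbidden (parity fails)
Total allowed: 1 of 10.

1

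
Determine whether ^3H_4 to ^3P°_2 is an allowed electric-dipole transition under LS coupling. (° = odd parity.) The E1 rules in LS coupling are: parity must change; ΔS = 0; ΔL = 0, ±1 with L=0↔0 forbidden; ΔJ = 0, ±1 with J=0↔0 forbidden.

Parity must change: even → odd — ok.
ΔL = 0, ±1 (not L=0↔0): L: 5 → 1, ΔL = -4 — fails.
ΔS = 0: S: 1 → 1 — ok.
ΔJ = 0, ±1 (not J=0↔0): J: 4 → 2, ΔJ = -2 — fails.
Rule(s) violated: ΔL, ΔJ.

forbidden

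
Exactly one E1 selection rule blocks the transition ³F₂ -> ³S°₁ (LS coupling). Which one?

the ΔL = 0, ±1 rule

Reading off the term symbols: S 1→1, L 3→0, J 2→1, parity even→odd.
ΔS = 0: S: 1 → 1 — passes.
ΔJ = 0, ±1 (not J=0↔0): J: 2 → 1, ΔJ = -1 — passes.
Parity must change: even → odd — passes.
ΔL = 0, ±1 (not L=0↔0): L: 3 → 0, ΔL = -3 — fails.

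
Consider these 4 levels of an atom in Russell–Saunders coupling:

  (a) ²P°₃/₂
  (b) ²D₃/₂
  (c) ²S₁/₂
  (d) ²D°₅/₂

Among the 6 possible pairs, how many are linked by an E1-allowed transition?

(a)–(b): allowed.
(a)–(c): allowed.
(a)–(d): forbidden (parity).
(b)–(c): forbidden (parity, ΔL).
(b)–(d): allowed.
(c)–(d): forbidden (ΔL, ΔJ).
Allowed pairs: 3 of 6.

3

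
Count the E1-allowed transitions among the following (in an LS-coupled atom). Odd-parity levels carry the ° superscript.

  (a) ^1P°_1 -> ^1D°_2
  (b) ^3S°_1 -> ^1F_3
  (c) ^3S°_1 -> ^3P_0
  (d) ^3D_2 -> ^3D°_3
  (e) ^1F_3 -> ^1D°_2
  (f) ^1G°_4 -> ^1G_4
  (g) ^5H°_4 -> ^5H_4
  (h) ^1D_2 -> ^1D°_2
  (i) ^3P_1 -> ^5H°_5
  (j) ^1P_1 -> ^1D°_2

7

(a) forbidden (parity fails)
(b) forbidden (ΔS, ΔL, ΔJ fail)
(c) allowed
(d) allowed
(e) allowed
(f) allowed
(g) allowed
(h) allowed
(i) forbidden (ΔS, ΔL, ΔJ fail)
(j) allowed
Total allowed: 7 of 10.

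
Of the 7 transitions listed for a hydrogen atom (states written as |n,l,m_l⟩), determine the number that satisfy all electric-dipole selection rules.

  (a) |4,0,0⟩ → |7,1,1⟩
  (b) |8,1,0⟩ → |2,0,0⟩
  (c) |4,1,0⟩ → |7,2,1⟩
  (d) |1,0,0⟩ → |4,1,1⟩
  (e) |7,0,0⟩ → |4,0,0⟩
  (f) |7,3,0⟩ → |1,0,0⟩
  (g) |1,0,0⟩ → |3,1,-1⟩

(a) allowed
(b) allowed
(c) allowed
(d) allowed
(e) forbidden — Δl = +0 (E1 requires Δl = ±1)
(f) forbidden — Δl = -3 (E1 requires Δl = ±1)
(g) allowed
Total allowed: 5 of 7.

5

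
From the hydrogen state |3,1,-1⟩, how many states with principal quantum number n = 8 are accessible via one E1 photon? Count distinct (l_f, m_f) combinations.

E1 requires Δl = ±1, so l_f ∈ {0, 2}; with 0 ≤ l_f ≤ n_f−1 = 7, the allowed l_f values are {0, 2}.
For l_f = 0: m_f ∈ {m_i−1, m_i, m_i+1} ∩ [−0, 0] = {0} → 1 state.
For l_f = 2: m_f ∈ {m_i−1, m_i, m_i+1} ∩ [−2, 2] = {-2, -1, 0} → 3 states.
Total: 4.

4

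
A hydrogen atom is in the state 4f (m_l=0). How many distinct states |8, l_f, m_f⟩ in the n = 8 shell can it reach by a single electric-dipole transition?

6

E1 requires Δl = ±1, so l_f ∈ {2, 4}; with 0 ≤ l_f ≤ n_f−1 = 7, the allowed l_f values are {2, 4}.
For l_f = 2: m_f ∈ {m_i−1, m_i, m_i+1} ∩ [−2, 2] = {-1, 0, 1} → 3 states.
For l_f = 4: m_f ∈ {m_i−1, m_i, m_i+1} ∩ [−4, 4] = {-1, 0, 1} → 3 states.
Total: 6.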